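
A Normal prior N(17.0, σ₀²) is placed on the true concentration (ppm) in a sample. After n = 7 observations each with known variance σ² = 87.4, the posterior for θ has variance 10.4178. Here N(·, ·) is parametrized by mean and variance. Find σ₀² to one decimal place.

Posterior precision equals prior precision plus data precision: 1/σ_n² = 1/σ₀² + n/σ².
So 1/σ₀² = 1/10.4178 − 7/87.4 = 0.095990 − 0.080092 = 0.015898.
Hence σ₀² = 1/0.015898 ≈ 62.9.

σ₀² = 62.9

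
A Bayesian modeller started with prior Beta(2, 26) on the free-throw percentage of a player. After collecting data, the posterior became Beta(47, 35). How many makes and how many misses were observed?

Under Beta–binomial conjugacy the posterior parameters are (α+s, β+f).
Match parameters: s=47−2=45, f=35−26=9.

45 makes and 9 misses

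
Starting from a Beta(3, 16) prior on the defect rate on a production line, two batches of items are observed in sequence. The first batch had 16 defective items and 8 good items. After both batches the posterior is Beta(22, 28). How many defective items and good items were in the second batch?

Sequential conjugate updates are equivalent to a single update on the pooled data, so total successes = posterior α − prior α and total failures = posterior β − prior β.
Total across both batches: 22−3=19 defective items, 28−16=12 good items.
Subtract the first batch: 19−16=3 defective items and 12−8=4 good items.

3 defective items and 4 good items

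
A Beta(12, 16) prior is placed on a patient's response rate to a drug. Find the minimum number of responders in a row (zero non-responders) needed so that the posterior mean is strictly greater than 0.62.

k = 15

After k responders and 0 non-responders the posterior is Beta(12+k, 16), with mean (12+k)/(12+16+k).
Set (12+k)/(28+k) > 0.62 and solve: k > (0.62·28 − 12)/(1 − 0.62) = 14.105.
The smallest integer exceeding 14.105 is 15.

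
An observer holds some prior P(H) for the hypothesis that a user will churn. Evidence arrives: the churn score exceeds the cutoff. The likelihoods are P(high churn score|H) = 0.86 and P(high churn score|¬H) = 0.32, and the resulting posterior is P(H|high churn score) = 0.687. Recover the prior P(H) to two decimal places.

P(H) = 0.45

In odds form, posterior odds = prior odds × likelihood ratio, so prior odds = posterior odds ÷ LR.
Posterior odds = 0.687/(1−0.687) = 2.1949. LR = 0.86/0.32 = 2.6875.
Prior odds = 2.1949/2.6875 = 0.8167, so P(H) = 0.8167/(1+0.8167) ≈ 0.45.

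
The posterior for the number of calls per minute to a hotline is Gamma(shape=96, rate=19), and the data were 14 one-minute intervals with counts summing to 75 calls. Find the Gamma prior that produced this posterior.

Gamma(shape=21, rate=5)

Gamma–Poisson conjugacy: posterior shape = α + Σxᵢ, posterior rate = β + n.
So α = 96 − 75 = 21 and β = 19 − 14 = 5.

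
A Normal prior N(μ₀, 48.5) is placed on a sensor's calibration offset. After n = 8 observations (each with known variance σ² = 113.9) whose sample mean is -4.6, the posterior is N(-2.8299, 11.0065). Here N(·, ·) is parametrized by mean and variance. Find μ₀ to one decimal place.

μ₀ = 3.2

The posterior mean is a precision-weighted average: μ_n = (τ₀μ₀ + τ_data·x̄)/(τ₀+τ_data), with τ₀=1/σ₀² and τ_data=n/σ².
Here τ₀ = 1/48.5 = 0.020619 and τ_data = 8/113.9 = 0.070237, so τ_n = 0.090856.
Rearranging for μ₀: μ₀ = (μ_n·τ_n − τ_data·x̄)/τ₀ = (-2.8299·0.090856 − 0.070237·-4.6) / 0.020619 = 0.065977/0.020619 ≈ 3.2.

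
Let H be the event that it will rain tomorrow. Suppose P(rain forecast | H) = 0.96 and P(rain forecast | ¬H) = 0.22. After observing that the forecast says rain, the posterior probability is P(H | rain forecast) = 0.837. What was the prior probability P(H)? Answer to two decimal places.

In odds form, posterior odds = prior odds × likelihood ratio, so prior odds = posterior odds ÷ LR.
Posterior odds = 0.837/(1−0.837) = 5.1350. LR = 0.96/0.22 = 4.3636.
Prior odds = 5.1350/4.3636 = 1.1768, so P(H) = 1.1768/(1+1.1768) ≈ 0.54.

P(H) = 0.54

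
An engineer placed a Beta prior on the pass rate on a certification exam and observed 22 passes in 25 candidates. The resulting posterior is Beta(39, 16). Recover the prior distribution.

Beta(17, 13)

Under Beta–binomial conjugacy the posterior parameters are (α+s, β+f).
Subtract the data counts: 39−22=17, 16−3=13.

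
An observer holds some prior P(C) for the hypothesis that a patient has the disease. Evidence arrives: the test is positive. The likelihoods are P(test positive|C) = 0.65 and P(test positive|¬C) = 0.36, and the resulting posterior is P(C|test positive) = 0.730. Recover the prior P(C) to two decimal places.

In odds form, posterior odds = prior odds × likelihood ratio, so prior odds = posterior odds ÷ LR.
Posterior odds = 0.730/(1−0.730) = 2.7037. LR = 0.65/0.36 = 1.8056.
Prior odds = 2.7037/1.8056 = 1.4974, so P(C) = 1.4974/(1+1.4974) ≈ 0.60.

P(C) = 0.60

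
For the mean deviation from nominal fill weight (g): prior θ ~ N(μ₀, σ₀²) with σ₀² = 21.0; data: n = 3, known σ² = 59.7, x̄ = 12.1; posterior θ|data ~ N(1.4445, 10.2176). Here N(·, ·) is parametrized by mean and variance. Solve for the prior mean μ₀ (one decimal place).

μ₀ = -9.8

The posterior mean is a precision-weighted average: μ_n = (τ₀μ₀ + τ_data·x̄)/(τ₀+τ_data), with τ₀=1/σ₀² and τ_data=n/σ².
Here τ₀ = 1/21.0 = 0.047619 and τ_data = 3/59.7 = 0.050251, so τ_n = 0.097870.
Rearranging for μ₀: μ₀ = (μ_n·τ_n − τ_data·x̄)/τ₀ = (1.4445·0.097870 − 0.050251·12.1) / 0.047619 = -0.466664/0.047619 ≈ -9.8.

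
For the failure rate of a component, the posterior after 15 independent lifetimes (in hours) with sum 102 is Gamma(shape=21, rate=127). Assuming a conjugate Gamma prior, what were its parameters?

For an exponential likelihood with a Gamma(α, β) prior on the rate, n observations with total T give posterior Gamma(α+n, β+T).
So α = 21 − 15 = 6 and β = 127 − 102 = 25.

Gamma(shape=6, rate=25)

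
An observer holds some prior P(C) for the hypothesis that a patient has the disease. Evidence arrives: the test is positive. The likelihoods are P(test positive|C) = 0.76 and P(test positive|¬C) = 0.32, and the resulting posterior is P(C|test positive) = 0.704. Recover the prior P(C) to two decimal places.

P(C) = 0.50

Bayes' rule in odds form gives O(C|E) = O(C)·[P(E|C)/P(E|¬C)], hence O(C) = O(C|E)/LR.
Posterior odds = 0.704/(1−0.704) = 2.3784. LR = 0.76/0.32 = 2.3750.
Prior odds = 2.3784/2.3750 = 1.0014, so P(C) = 1.0014/(1+1.0014) ≈ 0.50.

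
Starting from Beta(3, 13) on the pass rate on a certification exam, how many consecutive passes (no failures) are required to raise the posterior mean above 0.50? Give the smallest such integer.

k = 11

After k passes and 0 failures the posterior is Beta(3+k, 13), with mean (3+k)/(3+13+k).
Set (3+k)/(16+k) > 0.50 and solve: k > (0.50·16 − 3)/(1 − 0.50) = 10.000.
The smallest integer exceeding 10.000 is 11, and checking k=11: (14)/(27) = 0.5185 > 0.50.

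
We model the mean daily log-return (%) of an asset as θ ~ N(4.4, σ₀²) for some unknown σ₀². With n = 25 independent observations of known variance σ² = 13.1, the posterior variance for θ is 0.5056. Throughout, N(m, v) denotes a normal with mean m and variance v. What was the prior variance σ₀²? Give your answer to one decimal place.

For the Normal–Normal model with known σ², precisions add: τ_n = τ₀ + n/σ².
So 1/σ₀² = 1/0.5056 − 25/13.1 = 1.977848 − 1.908397 = 0.069451.
Hence σ₀² = 1/0.069451 ≈ 14.4.

σ₀² = 14.4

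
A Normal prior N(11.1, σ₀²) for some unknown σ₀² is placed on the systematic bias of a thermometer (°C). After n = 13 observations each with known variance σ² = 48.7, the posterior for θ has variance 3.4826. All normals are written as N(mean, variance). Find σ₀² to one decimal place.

σ₀² = 49.5

For the Normal–Normal model with known σ², precisions add: τ_n = τ₀ + n/σ².
So 1/σ₀² = 1/3.4826 − 13/48.7 = 0.287142 − 0.266940 = 0.020202.
Hence σ₀² = 1/0.020202 ≈ 49.5.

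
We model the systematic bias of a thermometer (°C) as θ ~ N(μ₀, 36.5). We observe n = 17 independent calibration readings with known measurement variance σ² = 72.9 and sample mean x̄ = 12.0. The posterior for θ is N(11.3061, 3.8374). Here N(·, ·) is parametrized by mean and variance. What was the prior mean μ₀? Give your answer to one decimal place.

With known observation variance, the Normal–Normal posterior has precision τ_n = τ₀ + n/σ² and mean μ_n = (τ₀μ₀ + (n/σ²)x̄)/τ_n.
Here τ₀ = 1/36.5 = 0.027397 and τ_data = 17/72.9 = 0.233196, so τ_n = 0.260593.
Rearranging for μ₀: μ₀ = (μ_n·τ_n − τ_data·x̄)/τ₀ = (11.3061·0.260593 − 0.233196·12.0) / 0.027397 = 0.147939/0.027397 ≈ 5.4.

μ₀ = 5.4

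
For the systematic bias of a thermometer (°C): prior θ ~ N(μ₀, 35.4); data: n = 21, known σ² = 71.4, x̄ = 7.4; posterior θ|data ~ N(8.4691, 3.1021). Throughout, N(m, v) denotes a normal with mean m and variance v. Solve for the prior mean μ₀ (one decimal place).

The posterior mean is a precision-weighted average: μ_n = (τ₀μ₀ + τ_data·x̄)/(τ₀+τ_data), with τ₀=1/σ₀² and τ_data=n/σ².
Here τ₀ = 1/35.4 = 0.028249 and τ_data = 21/71.4 = 0.294118, so τ_n = 0.322367.
Rearranging for μ₀: μ₀ = (μ_n·τ_n − τ_data·x̄)/τ₀ = (8.4691·0.322367 − 0.294118·7.4) / 0.028249 = 0.553685/0.028249 ≈ 19.6.

μ₀ = 19.6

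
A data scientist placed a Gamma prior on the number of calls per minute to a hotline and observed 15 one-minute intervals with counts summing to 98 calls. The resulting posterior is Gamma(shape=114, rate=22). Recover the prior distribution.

Gamma–Poisson conjugacy: posterior shape = α + Σxᵢ, posterior rate = β + n.
So α = 114 − 98 = 16 and β = 22 − 15 = 7.

Gamma(shape=16, rate=7)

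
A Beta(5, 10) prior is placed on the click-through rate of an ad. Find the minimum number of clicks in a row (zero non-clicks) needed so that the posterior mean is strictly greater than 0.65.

k = 14

After k clicks and 0 non-clicks the posterior is Beta(5+k, 10), with mean (5+k)/(5+10+k).
Set (5+k)/(15+k) > 0.65 and solve: k > (0.65·15 − 5)/(1 − 0.65) = 13.571.
The smallest integer exceeding 13.571 is 14, and checking k=14: (19)/(29) = 0.6552 > 0.65.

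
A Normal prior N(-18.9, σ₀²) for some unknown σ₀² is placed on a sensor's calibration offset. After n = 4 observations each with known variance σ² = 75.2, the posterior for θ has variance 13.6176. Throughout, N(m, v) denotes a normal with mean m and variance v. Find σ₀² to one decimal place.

Posterior precision equals prior precision plus data precision: 1/σ_n² = 1/σ₀² + n/σ².
So 1/σ₀² = 1/13.6176 − 4/75.2 = 0.073434 − 0.053191 = 0.020243.
Hence σ₀² = 1/0.020243 ≈ 49.4.

σ₀² = 49.4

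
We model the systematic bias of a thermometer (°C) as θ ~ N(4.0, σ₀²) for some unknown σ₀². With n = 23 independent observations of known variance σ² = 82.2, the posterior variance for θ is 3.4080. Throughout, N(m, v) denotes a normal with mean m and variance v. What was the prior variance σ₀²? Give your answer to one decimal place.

For the Normal–Normal model with known σ², precisions add: τ_n = τ₀ + n/σ².
So 1/σ₀² = 1/3.4080 − 23/82.2 = 0.293427 − 0.279805 = 0.013622.
Hence σ₀² = 1/0.013622 ≈ 73.4.

σ₀² = 73.4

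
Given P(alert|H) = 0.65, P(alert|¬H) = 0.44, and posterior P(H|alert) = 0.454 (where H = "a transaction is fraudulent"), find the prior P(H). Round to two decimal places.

Bayes' rule in odds form gives O(H|E) = O(H)·[P(E|H)/P(E|¬H)], hence O(H) = O(H|E)/LR.
Posterior odds = 0.454/(1−0.454) = 0.8315. LR = 0.65/0.44 = 1.4773.
Prior odds = 0.8315/1.4773 = 0.5629, so P(H) = 0.5629/(1+0.5629) ≈ 0.36.

P(H) = 0.36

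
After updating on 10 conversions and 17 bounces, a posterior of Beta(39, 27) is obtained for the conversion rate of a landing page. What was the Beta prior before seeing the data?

Under Beta–binomial conjugacy the posterior parameters are (a+s, b+f).
Subtract the data counts: 39−10=29, 27−17=10.

Beta(29, 10)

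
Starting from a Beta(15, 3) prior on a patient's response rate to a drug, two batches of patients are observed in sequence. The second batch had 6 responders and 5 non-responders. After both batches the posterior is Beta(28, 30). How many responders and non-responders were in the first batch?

Because Beta–binomial updating is additive in the counts, the combined data contributed (α_post−α_prior, β_post−β_prior) successes and failures.
Total across both batches: 28−15=13 responders, 30−3=27 non-responders.
Subtract the second batch: 13−6=7 responders and 27−5=22 non-responders.

7 responders and 22 non-responders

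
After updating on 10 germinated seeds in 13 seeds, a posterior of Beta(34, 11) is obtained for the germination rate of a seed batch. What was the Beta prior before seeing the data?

Beta(24, 8)

Beta is conjugate to the binomial likelihood: posterior = Beta(α+s, β+f).
Subtract the data counts: 34−10=24, 11−3=8.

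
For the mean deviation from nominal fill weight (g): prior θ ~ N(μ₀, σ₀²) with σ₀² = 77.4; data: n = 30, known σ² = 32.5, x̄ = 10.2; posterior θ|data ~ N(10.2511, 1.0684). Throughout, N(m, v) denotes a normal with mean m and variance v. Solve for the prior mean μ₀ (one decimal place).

The posterior mean is a precision-weighted average: μ_n = (τ₀μ₀ + τ_data·x̄)/(τ₀+τ_data), with τ₀=1/σ₀² and τ_data=n/σ².
Here τ₀ = 1/77.4 = 0.012920 and τ_data = 30/32.5 = 0.923077, so τ_n = 0.935997.
Rearranging for μ₀: μ₀ = (μ_n·τ_n − τ_data·x̄)/τ₀ = (10.2511·0.935997 − 0.923077·10.2) / 0.012920 = 0.179613/0.012920 ≈ 13.9.

μ₀ = 13.9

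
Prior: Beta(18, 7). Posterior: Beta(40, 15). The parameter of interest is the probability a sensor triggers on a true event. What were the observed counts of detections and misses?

22 detections and 8 misses

Under Beta–binomial conjugacy the posterior parameters are (a+s, b+f).
Match parameters: s=40−18=22, f=15−7=8.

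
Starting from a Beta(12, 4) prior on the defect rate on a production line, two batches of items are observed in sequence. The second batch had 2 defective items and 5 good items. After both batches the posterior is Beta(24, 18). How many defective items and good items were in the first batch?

Because Beta–binomial updating is additive in the counts, the combined data contributed (α_post−α_prior, β_post−β_prior) successes and failures.
Total across both batches: 24−12=12 defective items, 18−4=14 good items.
Subtract the second batch: 12−2=10 defective items and 14−5=9 good items.

10 defective items and 9 good items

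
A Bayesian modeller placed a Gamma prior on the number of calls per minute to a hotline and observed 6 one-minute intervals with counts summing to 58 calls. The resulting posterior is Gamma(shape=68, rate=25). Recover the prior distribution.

Gamma(shape=10, rate=19)

A Gamma(α, β) prior (rate parametrization) on a Poisson rate with n observations summing to S gives posterior Gamma(α+S, β+n).
So α = 68 − 58 = 10 and β = 25 − 6 = 19.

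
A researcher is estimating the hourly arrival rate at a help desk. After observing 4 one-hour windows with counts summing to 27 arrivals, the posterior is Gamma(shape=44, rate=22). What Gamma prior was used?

Gamma(shape=17, rate=18)

Gamma–Poisson conjugacy: posterior shape = α + Σxᵢ, posterior rate = β + n.
So α = 44 − 27 = 17 and β = 22 − 4 = 18.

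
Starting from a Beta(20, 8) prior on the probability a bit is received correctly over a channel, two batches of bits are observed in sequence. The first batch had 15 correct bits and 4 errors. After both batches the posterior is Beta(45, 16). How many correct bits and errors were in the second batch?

Because Beta–binomial updating is additive in the counts, the combined data contributed (α_post−α_prior, β_post−β_prior) successes and failures.
Total across both batches: 45−20=25 correct bits, 16−8=8 errors.
Subtract the first batch: 25−15=10 correct bits and 8−4=4 errors.

10 correct bits and 4 errors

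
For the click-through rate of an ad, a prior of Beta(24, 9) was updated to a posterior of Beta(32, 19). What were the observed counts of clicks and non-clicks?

8 clicks and 10 non-clicks

Under Beta–binomial conjugacy the posterior parameters are (α+s, β+f).
Match parameters: s=32−24=8, f=19−9=10.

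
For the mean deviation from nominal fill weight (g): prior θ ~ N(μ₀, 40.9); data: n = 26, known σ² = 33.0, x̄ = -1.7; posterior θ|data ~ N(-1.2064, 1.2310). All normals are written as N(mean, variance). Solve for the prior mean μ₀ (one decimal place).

μ₀ = 14.7

With known observation variance, the Normal–Normal posterior has precision τ_n = τ₀ + n/σ² and mean μ_n = (τ₀μ₀ + (n/σ²)x̄)/τ_n.
Here τ₀ = 1/40.9 = 0.024450 and τ_data = 26/33.0 = 0.787879, so τ_n = 0.812329.
Rearranging for μ₀: μ₀ = (μ_n·τ_n − τ_data·x̄)/τ₀ = (-1.2064·0.812329 − 0.787879·-1.7) / 0.024450 = 0.359401/0.024450 ≈ 14.7.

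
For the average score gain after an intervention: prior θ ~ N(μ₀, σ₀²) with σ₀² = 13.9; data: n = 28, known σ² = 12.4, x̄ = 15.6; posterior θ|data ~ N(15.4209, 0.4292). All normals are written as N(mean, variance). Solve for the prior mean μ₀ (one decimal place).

The posterior mean is a precision-weighted average: μ_n = (τ₀μ₀ + τ_data·x̄)/(τ₀+τ_data), with τ₀=1/σ₀² and τ_data=n/σ².
Here τ₀ = 1/13.9 = 0.071942 and τ_data = 28/12.4 = 2.258065, so τ_n = 2.330007.
Rearranging for μ₀: μ₀ = (μ_n·τ_n − τ_data·x̄)/τ₀ = (15.4209·2.330007 − 2.258065·15.6) / 0.071942 = 0.704991/0.071942 ≈ 9.8.

μ₀ = 9.8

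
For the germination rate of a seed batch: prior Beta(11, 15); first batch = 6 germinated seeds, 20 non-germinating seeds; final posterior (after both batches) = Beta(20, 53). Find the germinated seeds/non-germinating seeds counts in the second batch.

Because Beta–binomial updating is additive in the counts, the combined data contributed (α_post−α_prior, β_post−β_prior) successes and failures.
Total across both batches: 20−11=9 germinated seeds, 53−15=38 non-germinating seeds.
Subtract the first batch: 9−6=3 germinated seeds and 38−20=18 non-germinating seeds.

3 germinated seeds and 18 non-germinating seeds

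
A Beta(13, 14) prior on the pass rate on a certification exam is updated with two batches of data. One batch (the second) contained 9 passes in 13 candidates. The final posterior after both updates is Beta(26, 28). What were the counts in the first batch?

Sequential conjugate updates are equivalent to a single update on the pooled data, so total successes = posterior α − prior α and total failures = posterior β − prior β.
Total across both batches: 26−13=13 passes, 28−14=14 failures.
Subtract the second batch: 13−9=4 passes and 14−4=10 failures.

4 passes and 10 failures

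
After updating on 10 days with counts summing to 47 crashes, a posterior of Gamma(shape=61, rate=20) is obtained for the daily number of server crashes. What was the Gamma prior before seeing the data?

Gamma(shape=14, rate=10)

A Gamma(α, β) prior (rate parametrization) on a Poisson rate with n observations summing to S gives posterior Gamma(α+S, β+n).
So α = 61 − 47 = 14 and β = 20 − 10 = 10.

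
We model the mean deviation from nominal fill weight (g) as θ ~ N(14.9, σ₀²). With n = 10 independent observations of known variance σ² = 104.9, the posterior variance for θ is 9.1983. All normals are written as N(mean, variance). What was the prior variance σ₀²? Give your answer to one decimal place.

σ₀² = 74.7

Posterior precision equals prior precision plus data precision: 1/σ_n² = 1/σ₀² + n/σ².
So 1/σ₀² = 1/9.1983 − 10/104.9 = 0.108716 − 0.095329 = 0.013387.
Hence σ₀² = 1/0.013387 ≈ 74.7.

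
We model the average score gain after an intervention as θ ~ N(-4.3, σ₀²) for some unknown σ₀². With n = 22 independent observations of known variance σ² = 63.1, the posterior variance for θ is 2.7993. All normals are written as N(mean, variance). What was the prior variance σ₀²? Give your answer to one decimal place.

σ₀² = 116.6

Posterior precision equals prior precision plus data precision: 1/σ_n² = 1/σ₀² + n/σ².
So 1/σ₀² = 1/2.7993 − 22/63.1 = 0.357232 − 0.348653 = 0.008579.
Hence σ₀² = 1/0.008579 ≈ 116.6.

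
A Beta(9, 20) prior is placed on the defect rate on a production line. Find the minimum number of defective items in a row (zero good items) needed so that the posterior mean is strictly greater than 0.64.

After k defective items and 0 good items the posterior is Beta(9+k, 20), with mean (9+k)/(9+20+k).
Set (9+k)/(29+k) > 0.64 and solve: k > (0.64·29 − 9)/(1 − 0.64) = 26.556.
The smallest integer exceeding 26.556 is 27, and checking k=27: (36)/(56) = 0.6429 > 0.64.

k = 27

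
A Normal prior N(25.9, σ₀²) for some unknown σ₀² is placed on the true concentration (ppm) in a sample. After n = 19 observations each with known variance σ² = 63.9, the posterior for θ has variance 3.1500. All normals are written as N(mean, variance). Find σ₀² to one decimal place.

σ₀² = 49.7

For the Normal–Normal model with known σ², precisions add: τ_n = τ₀ + n/σ².
So 1/σ₀² = 1/3.1500 − 19/63.9 = 0.317460 − 0.297340 = 0.020120.
Hence σ₀² = 1/0.020120 ≈ 49.7.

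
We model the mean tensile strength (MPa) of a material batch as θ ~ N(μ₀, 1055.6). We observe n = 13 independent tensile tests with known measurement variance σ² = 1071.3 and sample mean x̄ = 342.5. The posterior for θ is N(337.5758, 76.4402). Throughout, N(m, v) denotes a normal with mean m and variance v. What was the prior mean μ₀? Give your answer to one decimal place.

With known observation variance, the Normal–Normal posterior has precision τ_n = τ₀ + n/σ² and mean μ_n = (τ₀μ₀ + (n/σ²)x̄)/τ_n.
Here τ₀ = 1/1055.6 = 0.000947 and τ_data = 13/1071.3 = 0.012135, so τ_n = 0.013082.
Rearranging for μ₀: μ₀ = (μ_n·τ_n − τ_data·x̄)/τ₀ = (337.5758·0.013082 − 0.012135·342.5) / 0.000947 = 0.259929/0.000947 ≈ 274.5.

μ₀ = 274.5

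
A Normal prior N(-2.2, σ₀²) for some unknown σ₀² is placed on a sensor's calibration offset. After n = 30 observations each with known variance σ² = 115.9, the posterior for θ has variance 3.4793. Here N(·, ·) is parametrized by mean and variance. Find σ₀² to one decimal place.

For the Normal–Normal model with known σ², precisions add: τ_n = τ₀ + n/σ².
So 1/σ₀² = 1/3.4793 − 30/115.9 = 0.287414 − 0.258844 = 0.028570.
Hence σ₀² = 1/0.028570 ≈ 35.0.

σ₀² = 35.0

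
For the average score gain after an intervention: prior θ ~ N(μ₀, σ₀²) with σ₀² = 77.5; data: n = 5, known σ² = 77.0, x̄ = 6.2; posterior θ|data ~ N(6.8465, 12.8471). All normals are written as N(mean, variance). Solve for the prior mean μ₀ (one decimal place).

μ₀ = 10.1

With known observation variance, the Normal–Normal posterior has precision τ_n = τ₀ + n/σ² and mean μ_n = (τ₀μ₀ + (n/σ²)x̄)/τ_n.
Here τ₀ = 1/77.5 = 0.012903 and τ_data = 5/77.0 = 0.064935, so τ_n = 0.077838.
Rearranging for μ₀: μ₀ = (μ_n·τ_n − τ_data·x̄)/τ₀ = (6.8465·0.077838 − 0.064935·6.2) / 0.012903 = 0.130321/0.012903 ≈ 10.1.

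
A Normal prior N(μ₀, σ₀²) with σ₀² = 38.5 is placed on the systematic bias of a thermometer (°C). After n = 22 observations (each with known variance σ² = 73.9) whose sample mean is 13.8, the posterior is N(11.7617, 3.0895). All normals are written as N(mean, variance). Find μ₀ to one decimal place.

μ₀ = -11.6

The posterior mean is a precision-weighted average: μ_n = (τ₀μ₀ + τ_data·x̄)/(τ₀+τ_data), with τ₀=1/σ₀² and τ_data=n/σ².
Here τ₀ = 1/38.5 = 0.025974 and τ_data = 22/73.9 = 0.297700, so τ_n = 0.323674.
Rearranging for μ₀: μ₀ = (μ_n·τ_n − τ_data·x̄)/τ₀ = (11.7617·0.323674 − 0.297700·13.8) / 0.025974 = -0.301304/0.025974 ≈ -11.6.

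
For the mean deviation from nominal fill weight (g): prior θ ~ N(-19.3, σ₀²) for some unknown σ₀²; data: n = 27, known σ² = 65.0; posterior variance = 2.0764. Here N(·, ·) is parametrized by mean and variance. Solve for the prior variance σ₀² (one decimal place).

For the Normal–Normal model with known σ², precisions add: τ_n = τ₀ + n/σ².
So 1/σ₀² = 1/2.0764 − 27/65.0 = 0.481603 − 0.415385 = 0.066218.
Hence σ₀² = 1/0.066218 ≈ 15.1.

σ₀² = 15.1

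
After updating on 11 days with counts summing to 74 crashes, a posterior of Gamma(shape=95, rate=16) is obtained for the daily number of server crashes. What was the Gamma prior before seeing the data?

Gamma(shape=21, rate=5)

Gamma–Poisson conjugacy: posterior shape = α + Σxᵢ, posterior rate = β + n.
So α = 95 − 74 = 21 and β = 16 − 11 = 5.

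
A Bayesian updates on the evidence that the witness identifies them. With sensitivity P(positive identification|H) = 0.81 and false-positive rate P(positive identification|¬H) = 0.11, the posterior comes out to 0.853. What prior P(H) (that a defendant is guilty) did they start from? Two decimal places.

In odds form, posterior odds = prior odds × likelihood ratio, so prior odds = posterior odds ÷ LR.
Posterior odds = 0.853/(1−0.853) = 5.8027. LR = 0.81/0.11 = 7.3636.
Prior odds = 5.8027/7.3636 = 0.7880, so P(H) = 0.7880/(1+0.7880) ≈ 0.44.

P(H) = 0.44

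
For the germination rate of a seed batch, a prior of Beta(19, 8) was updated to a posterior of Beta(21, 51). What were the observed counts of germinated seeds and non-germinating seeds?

A Beta(a, b) prior with s successes and f failures in binomial data gives a Beta(a+s, b+f) posterior.
So s = 21 − 19 = 2 and f = 51 − 8 = 43.

2 germinated seeds and 43 non-germinating seeds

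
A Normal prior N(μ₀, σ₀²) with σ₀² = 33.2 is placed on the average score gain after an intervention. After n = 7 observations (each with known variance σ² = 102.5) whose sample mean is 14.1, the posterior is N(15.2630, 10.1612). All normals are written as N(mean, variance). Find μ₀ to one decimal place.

With known observation variance, the Normal–Normal posterior has precision τ_n = τ₀ + n/σ² and mean μ_n = (τ₀μ₀ + (n/σ²)x̄)/τ_n.
Here τ₀ = 1/33.2 = 0.030120 and τ_data = 7/102.5 = 0.068293, so τ_n = 0.098413.
Rearranging for μ₀: μ₀ = (μ_n·τ_n − τ_data·x̄)/τ₀ = (15.2630·0.098413 − 0.068293·14.1) / 0.030120 = 0.539146/0.030120 ≈ 17.9.

μ₀ = 17.9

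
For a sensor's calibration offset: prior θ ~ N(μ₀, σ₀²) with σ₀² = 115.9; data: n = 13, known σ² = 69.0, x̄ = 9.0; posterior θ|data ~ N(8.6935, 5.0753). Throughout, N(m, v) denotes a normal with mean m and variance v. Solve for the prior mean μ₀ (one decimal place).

μ₀ = 2.0

The posterior mean is a precision-weighted average: μ_n = (τ₀μ₀ + τ_data·x̄)/(τ₀+τ_data), with τ₀=1/σ₀² and τ_data=n/σ².
Here τ₀ = 1/115.9 = 0.008628 and τ_data = 13/69.0 = 0.188406, so τ_n = 0.197034.
Rearranging for μ₀: μ₀ = (μ_n·τ_n − τ_data·x̄)/τ₀ = (8.6935·0.197034 − 0.188406·9.0) / 0.008628 = 0.017261/0.008628 ≈ 2.0.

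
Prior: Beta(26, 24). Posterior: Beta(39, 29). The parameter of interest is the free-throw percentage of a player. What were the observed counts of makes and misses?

A Beta(α, β) prior with s successes and f failures in binomial data gives a Beta(α+s, β+f) posterior.
So s = 39 − 26 = 13 and f = 29 − 24 = 5.

13 makes and 5 misses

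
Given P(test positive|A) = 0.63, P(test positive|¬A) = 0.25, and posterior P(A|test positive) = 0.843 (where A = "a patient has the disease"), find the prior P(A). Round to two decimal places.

Bayes' rule in odds form gives O(A|E) = O(A)·[P(E|A)/P(E|¬A)], hence O(A) = O(A|E)/LR.
Posterior odds = 0.843/(1−0.843) = 5.3694. LR = 0.63/0.25 = 2.5200.
Prior odds = 5.3694/2.5200 = 2.1307, so P(A) = 2.1307/(1+2.1307) ≈ 0.68.

P(A) = 0.68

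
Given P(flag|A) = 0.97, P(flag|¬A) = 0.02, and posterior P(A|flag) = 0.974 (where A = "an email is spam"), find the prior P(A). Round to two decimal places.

In odds form, posterior odds = prior odds × likelihood ratio, so prior odds = posterior odds ÷ LR.
Posterior odds = 0.974/(1−0.974) = 37.4615. LR = 0.97/0.02 = 48.5000.
Prior odds = 37.4615/48.5000 = 0.7724, so P(A) = 0.7724/(1+0.7724) ≈ 0.44.

P(A) = 0.44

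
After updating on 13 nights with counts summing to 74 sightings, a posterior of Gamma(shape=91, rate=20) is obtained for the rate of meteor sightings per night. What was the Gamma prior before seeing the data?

Gamma–Poisson conjugacy: posterior shape = α + Σxᵢ, posterior rate = β + n.
So α = 91 − 74 = 17 and β = 20 − 13 = 7.

Gamma(shape=17, rate=7)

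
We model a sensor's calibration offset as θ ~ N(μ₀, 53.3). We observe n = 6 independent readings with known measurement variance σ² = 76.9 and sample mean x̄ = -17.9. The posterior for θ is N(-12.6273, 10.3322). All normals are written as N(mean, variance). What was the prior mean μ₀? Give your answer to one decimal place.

The posterior mean is a precision-weighted average: μ_n = (τ₀μ₀ + τ_data·x̄)/(τ₀+τ_data), with τ₀=1/σ₀² and τ_data=n/σ².
Here τ₀ = 1/53.3 = 0.018762 and τ_data = 6/76.9 = 0.078023, so τ_n = 0.096785.
Rearranging for μ₀: μ₀ = (μ_n·τ_n − τ_data·x̄)/τ₀ = (-12.6273·0.096785 − 0.078023·-17.9) / 0.018762 = 0.174478/0.018762 ≈ 9.3.

μ₀ = 9.3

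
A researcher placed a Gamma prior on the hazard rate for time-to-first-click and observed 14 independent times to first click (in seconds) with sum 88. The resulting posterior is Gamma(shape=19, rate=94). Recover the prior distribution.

Gamma(shape=5, rate=6)

For an exponential likelihood with a Gamma(α, β) prior on the rate, n observations with total T give posterior Gamma(α+n, β+T).
So α = 19 − 14 = 5 and β = 94 − 88 = 6.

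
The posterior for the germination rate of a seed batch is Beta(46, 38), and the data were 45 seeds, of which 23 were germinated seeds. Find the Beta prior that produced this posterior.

Under Beta–binomial conjugacy the posterior parameters are (a+s, b+f).
Subtract the data counts: 46−23=23, 38−22=16.

Beta(23, 16)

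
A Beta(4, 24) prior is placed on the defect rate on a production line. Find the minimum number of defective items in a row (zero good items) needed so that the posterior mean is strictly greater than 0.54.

After k defective items and 0 good items the posterior is Beta(4+k, 24), with mean (4+k)/(4+24+k).
Set (4+k)/(28+k) > 0.54 and solve: k > (0.54·28 − 4)/(1 − 0.54) = 24.174.
The smallest integer exceeding 24.174 is 25.

k = 25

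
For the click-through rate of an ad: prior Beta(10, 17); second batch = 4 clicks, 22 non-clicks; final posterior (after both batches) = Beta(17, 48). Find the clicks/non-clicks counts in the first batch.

Sequential conjugate updates are equivalent to a single update on the pooled data, so total successes = posterior α − prior α and total failures = posterior β − prior β.
Total across both batches: 17−10=7 clicks, 48−17=31 non-clicks.
Subtract the second batch: 7−4=3 clicks and 31−22=9 non-clicks.

3 clicks and 9 non-clicks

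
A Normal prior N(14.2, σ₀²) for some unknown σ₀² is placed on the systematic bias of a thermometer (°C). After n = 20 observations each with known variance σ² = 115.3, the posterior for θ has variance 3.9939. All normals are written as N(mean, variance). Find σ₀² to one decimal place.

σ₀² = 13.0

For the Normal–Normal model with known σ², precisions add: τ_n = τ₀ + n/σ².
So 1/σ₀² = 1/3.9939 − 20/115.3 = 0.250382 − 0.173461 = 0.076921.
Hence σ₀² = 1/0.076921 ≈ 13.0.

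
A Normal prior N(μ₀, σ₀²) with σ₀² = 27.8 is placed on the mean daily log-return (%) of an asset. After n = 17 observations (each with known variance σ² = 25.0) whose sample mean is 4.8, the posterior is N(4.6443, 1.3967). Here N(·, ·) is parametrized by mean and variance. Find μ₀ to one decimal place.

With known observation variance, the Normal–Normal posterior has precision τ_n = τ₀ + n/σ² and mean μ_n = (τ₀μ₀ + (n/σ²)x̄)/τ_n.
Here τ₀ = 1/27.8 = 0.035971 and τ_data = 17/25.0 = 0.680000, so τ_n = 0.715971.
Rearranging for μ₀: μ₀ = (μ_n·τ_n − τ_data·x̄)/τ₀ = (4.6443·0.715971 − 0.680000·4.8) / 0.035971 = 0.061184/0.035971 ≈ 1.7.

μ₀ = 1.7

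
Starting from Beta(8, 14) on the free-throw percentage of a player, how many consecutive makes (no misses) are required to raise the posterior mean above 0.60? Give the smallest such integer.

After k makes and 0 misses the posterior is Beta(8+k, 14), with mean (8+k)/(8+14+k).
Set (8+k)/(22+k) > 0.60 and solve: k > (0.60·22 − 8)/(1 − 0.60) = 13.000.
The smallest integer exceeding 13.000 is 14.

k = 14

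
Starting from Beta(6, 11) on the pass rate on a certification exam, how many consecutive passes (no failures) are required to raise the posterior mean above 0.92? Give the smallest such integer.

After k passes and 0 failures the posterior is Beta(6+k, 11), with mean (6+k)/(6+11+k).
Set (6+k)/(17+k) > 0.92 and solve: k > (0.92·17 − 6)/(1 − 0.92) = 120.500.
The smallest integer exceeding 120.500 is 121, and checking k=121: (127)/(138) = 0.9203 > 0.92.

k = 121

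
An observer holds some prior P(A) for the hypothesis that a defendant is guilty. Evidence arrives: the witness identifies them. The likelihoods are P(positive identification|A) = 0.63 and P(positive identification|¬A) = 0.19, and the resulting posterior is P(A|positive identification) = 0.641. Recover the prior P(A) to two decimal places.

In odds form, posterior odds = prior odds × likelihood ratio, so prior odds = posterior odds ÷ LR.
Posterior odds = 0.641/(1−0.641) = 1.7855. LR = 0.63/0.19 = 3.3158.
Prior odds = 1.7855/3.3158 = 0.5385, so P(A) = 0.5385/(1+0.5385) ≈ 0.35.

P(A) = 0.35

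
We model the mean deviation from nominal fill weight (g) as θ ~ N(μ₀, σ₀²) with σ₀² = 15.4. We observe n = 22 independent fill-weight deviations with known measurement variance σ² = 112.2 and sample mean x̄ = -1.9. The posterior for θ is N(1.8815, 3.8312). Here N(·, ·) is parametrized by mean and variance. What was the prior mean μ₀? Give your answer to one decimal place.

The posterior mean is a precision-weighted average: μ_n = (τ₀μ₀ + τ_data·x̄)/(τ₀+τ_data), with τ₀=1/σ₀² and τ_data=n/σ².
Here τ₀ = 1/15.4 = 0.064935 and τ_data = 22/112.2 = 0.196078, so τ_n = 0.261013.
Rearranging for μ₀: μ₀ = (μ_n·τ_n − τ_data·x̄)/τ₀ = (1.8815·0.261013 − 0.196078·-1.9) / 0.064935 = 0.863644/0.064935 ≈ 13.3.

μ₀ = 13.3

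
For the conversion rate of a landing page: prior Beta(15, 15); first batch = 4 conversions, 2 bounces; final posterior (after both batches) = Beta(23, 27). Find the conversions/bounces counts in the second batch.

4 conversions and 10 bounces

Because Beta–binomial updating is additive in the counts, the combined data contributed (α_post−α_prior, β_post−β_prior) successes and failures.
Total across both batches: 23−15=8 conversions, 27−15=12 bounces.
Subtract the first batch: 8−4=4 conversions and 12−2=10 bounces.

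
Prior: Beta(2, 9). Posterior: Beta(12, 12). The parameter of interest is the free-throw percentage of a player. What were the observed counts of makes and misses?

10 makes and 3 misses

Beta is conjugate to the binomial likelihood: posterior = Beta(a+s, b+f).
Match parameters: s=12−2=10, f=12−9=3.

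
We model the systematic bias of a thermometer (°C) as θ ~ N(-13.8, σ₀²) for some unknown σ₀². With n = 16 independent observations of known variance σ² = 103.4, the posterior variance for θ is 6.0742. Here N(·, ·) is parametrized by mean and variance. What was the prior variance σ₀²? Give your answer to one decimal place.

σ₀² = 101.1

For the Normal–Normal model with known σ², precisions add: τ_n = τ₀ + n/σ².
So 1/σ₀² = 1/6.0742 − 16/103.4 = 0.164631 − 0.154739 = 0.009892.
Hence σ₀² = 1/0.009892 ≈ 101.1.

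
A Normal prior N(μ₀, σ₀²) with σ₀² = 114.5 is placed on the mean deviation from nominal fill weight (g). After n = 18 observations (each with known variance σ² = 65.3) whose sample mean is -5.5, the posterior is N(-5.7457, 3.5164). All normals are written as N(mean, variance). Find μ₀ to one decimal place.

With known observation variance, the Normal–Normal posterior has precision τ_n = τ₀ + n/σ² and mean μ_n = (τ₀μ₀ + (n/σ²)x̄)/τ_n.
Here τ₀ = 1/114.5 = 0.008734 and τ_data = 18/65.3 = 0.275651, so τ_n = 0.284385.
Rearranging for μ₀: μ₀ = (μ_n·τ_n − τ_data·x̄)/τ₀ = (-5.7457·0.284385 − 0.275651·-5.5) / 0.008734 = -0.117910/0.008734 ≈ -13.5.

μ₀ = -13.5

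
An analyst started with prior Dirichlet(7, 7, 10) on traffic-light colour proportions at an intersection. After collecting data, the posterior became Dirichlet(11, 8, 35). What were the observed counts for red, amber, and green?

counts (4, 1, 25)

For a Dirichlet(α) prior with multinomial counts c, the posterior is Dirichlet(α + c) componentwise.
Counts are posterior − prior componentwise: 11−7=4, 8−7=1, 35−10=25.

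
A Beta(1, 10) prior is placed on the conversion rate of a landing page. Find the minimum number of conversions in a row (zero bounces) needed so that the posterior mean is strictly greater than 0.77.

After k conversions and 0 bounces the posterior is Beta(1+k, 10), with mean (1+k)/(1+10+k).
Set (1+k)/(11+k) > 0.77 and solve: k > (0.77·11 − 1)/(1 − 0.77) = 32.478.
The smallest integer exceeding 32.478 is 33, and checking k=33: (34)/(44) = 0.7727 > 0.77.

k = 33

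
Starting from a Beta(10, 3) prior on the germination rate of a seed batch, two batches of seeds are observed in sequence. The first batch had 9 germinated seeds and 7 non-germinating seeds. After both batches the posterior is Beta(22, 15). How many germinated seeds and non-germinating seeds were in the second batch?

Sequential conjugate updates are equivalent to a single update on the pooled data, so total successes = posterior α − prior α and total failures = posterior β − prior β.
Total across both batches: 22−10=12 germinated seeds, 15−3=12 non-germinating seeds.
Subtract the first batch: 12−9=3 germinated seeds and 12−7=5 non-germinating seeds.

3 germinated seeds and 5 non-germinating seeds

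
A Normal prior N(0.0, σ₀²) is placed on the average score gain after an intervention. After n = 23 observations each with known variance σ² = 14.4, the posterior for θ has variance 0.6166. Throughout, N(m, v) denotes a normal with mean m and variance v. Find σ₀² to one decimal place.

Posterior precision equals prior precision plus data precision: 1/σ_n² = 1/σ₀² + n/σ².
So 1/σ₀² = 1/0.6166 − 23/14.4 = 1.621797 − 1.597222 = 0.024575.
Hence σ₀² = 1/0.024575 ≈ 40.7.

σ₀² = 40.7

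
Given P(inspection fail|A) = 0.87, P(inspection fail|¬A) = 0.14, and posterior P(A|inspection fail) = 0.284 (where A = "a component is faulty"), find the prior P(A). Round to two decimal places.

In odds form, posterior odds = prior odds × likelihood ratio, so prior odds = posterior odds ÷ LR.
Posterior odds = 0.284/(1−0.284) = 0.3966. LR = 0.87/0.14 = 6.2143.
Prior odds = 0.3966/6.2143 = 0.0638, so P(A) = 0.0638/(1+0.0638) ≈ 0.06.

P(A) = 0.06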